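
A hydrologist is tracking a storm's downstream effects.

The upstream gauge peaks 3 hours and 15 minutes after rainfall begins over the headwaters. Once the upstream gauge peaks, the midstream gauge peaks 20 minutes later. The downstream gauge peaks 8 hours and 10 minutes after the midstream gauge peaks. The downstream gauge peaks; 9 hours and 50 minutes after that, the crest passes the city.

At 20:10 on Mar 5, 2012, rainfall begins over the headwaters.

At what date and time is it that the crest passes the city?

Rainfall begins over the headwaters: 20:10 Mar 5, 2012.
The upstream gauge peaks: 20:10 Mar 5, 2012 + 3h15m = 23:25 Mar 5, 2012.
The midstream gauge peaks: 23:25 Mar 5, 2012 + 20m = 23:45 Mar 5, 2012.
The downstream gauge peaks: 23:45 Mar 5, 2012 + 8h10m = 07:55 Mar 6, 2012.
The crest passes the city: 07:55 Mar 6, 2012 + 9h50m = 17:45 Mar 6, 2012.

17:45 on Mar 6, 2012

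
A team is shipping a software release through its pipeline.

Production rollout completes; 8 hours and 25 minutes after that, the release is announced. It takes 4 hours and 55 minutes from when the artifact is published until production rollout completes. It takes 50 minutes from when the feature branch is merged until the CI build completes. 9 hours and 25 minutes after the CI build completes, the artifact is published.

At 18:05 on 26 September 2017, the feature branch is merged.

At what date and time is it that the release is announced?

17:40 on 27 September 2017

The feature branch is merged: 18:05 Sep 26, 2017.
The CI build completes: 18:05 Sep 26, 2017 + 50m = 18:55 Sep 26, 2017.
The artifact is published: 18:55 Sep 26, 2017 + 9h25m = 04:20 Sep 27, 2017.
Production rollout completes: 04:20 Sep 27, 2017 + 4h55m = 09:15 Sep 27, 2017.
The release is announced: 09:15 Sep 27, 2017 + 8h25m = 17:40 Sep 27, 2017.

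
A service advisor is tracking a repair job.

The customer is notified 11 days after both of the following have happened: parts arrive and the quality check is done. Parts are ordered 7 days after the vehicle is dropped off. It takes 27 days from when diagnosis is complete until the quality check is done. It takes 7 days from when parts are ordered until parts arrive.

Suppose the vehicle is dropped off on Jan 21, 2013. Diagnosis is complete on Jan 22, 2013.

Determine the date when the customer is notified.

Mar 1, 2013

The vehicle is dropped off: Jan 21, 2013.
Parts are ordered: Jan 21, 2013 + 7 days = Jan 28, 2013.
Parts arrive: Jan 28, 2013 + 7 days = Feb 4, 2013.
Diagnosis is complete: Jan 22, 2013.
The quality check is done: Jan 22, 2013 + 27 days = Feb 18, 2013.
Both prerequisites met — parts arrive (Feb 4, 2013), the quality check is done (Feb 18, 2013); the later is Feb 18, 2013.
The customer is notified: Feb 18, 2013 + 11 days = Mar 1, 2013.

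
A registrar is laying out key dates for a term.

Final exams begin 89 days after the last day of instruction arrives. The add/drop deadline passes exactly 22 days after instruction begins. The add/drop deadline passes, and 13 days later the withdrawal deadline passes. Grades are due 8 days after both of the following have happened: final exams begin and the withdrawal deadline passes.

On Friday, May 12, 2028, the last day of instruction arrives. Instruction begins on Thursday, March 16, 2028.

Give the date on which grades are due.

Thursday, August 17, 2028

The last day of instruction arrives: May 12, 2028.
Final exams begin: May 12, 2028 + 89 days = Aug 9, 2028.
Instruction begins: Mar 16, 2028.
The add/drop deadline passes: Mar 16, 2028 + 22 days = Apr 7, 2028.
The withdrawal deadline passes: Apr 7, 2028 + 13 days = Apr 20, 2028.
Both prerequisites met — final exams begin (Aug 9, 2028), the withdrawal deadline passes (Apr 20, 2028); the later is Aug 9, 2028.
Grades are due: Aug 9, 2028 + 8 days = Aug 17, 2028.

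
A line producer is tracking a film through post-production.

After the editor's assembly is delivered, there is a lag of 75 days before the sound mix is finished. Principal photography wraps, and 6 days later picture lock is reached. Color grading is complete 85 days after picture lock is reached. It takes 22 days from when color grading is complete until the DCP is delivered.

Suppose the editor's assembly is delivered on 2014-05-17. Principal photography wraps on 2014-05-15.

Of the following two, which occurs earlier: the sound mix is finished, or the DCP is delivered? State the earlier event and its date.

The editor's assembly is delivered: May 17, 2014.
The sound mix is finished: May 17, 2014 + 75 days = Jul 31, 2014.
Principal photography wraps: May 15, 2014.
Picture lock is reached: May 15, 2014 + 6 days = May 21, 2014.
Color grading is complete: May 21, 2014 + 85 days = Aug 14, 2014.
The DCP is delivered: Aug 14, 2014 + 22 days = Sep 5, 2014.
Comparing: the sound mix is finished on Jul 31, 2014 vs the DCP is delivered on Sep 5, 2014. Earlier: the sound mix is finished.

The sound mix is finished — 2014-07-31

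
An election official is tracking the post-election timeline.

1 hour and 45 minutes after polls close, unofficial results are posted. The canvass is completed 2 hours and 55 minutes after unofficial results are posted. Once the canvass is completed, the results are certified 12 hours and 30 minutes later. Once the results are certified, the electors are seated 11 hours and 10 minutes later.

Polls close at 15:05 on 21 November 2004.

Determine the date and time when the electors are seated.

Polls close: 15:05 Nov 21, 2004.
Unofficial results are posted: 15:05 Nov 21, 2004 + 1h45m = 16:50 Nov 21, 2004.
The canvass is completed: 16:50 Nov 21, 2004 + 2h55m = 19:45 Nov 21, 2004.
The results are certified: 19:45 Nov 21, 2004 + 12h30m = 08:15 Nov 22, 2004.
The electors are seated: 08:15 Nov 22, 2004 + 11h10m = 19:25 Nov 22, 2004.

19:25 on 22 November 2004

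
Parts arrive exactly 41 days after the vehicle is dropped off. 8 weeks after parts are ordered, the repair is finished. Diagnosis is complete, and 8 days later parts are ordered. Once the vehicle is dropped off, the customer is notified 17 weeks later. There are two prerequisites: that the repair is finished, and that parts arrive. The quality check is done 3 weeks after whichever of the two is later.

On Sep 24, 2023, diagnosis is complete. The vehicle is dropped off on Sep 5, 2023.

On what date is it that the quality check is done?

Diagnosis is complete: Sep 24, 2023.
Parts are ordered: Sep 24, 2023 + 8 days = Oct 2, 2023.
The repair is finished: Oct 2, 2023 + 8 weeks = Nov 27, 2023.
The vehicle is dropped off: Sep 5, 2023.
Parts arrive: Sep 5, 2023 + 41 days = Oct 16, 2023.
Both prerequisites met — the repair is finished (Nov 27, 2023), parts arrive (Oct 16, 2023); the later is Nov 27, 2023.
The quality check is done: Nov 27, 2023 + 3 weeks = Dec 18, 2023.

Dec 18, 2023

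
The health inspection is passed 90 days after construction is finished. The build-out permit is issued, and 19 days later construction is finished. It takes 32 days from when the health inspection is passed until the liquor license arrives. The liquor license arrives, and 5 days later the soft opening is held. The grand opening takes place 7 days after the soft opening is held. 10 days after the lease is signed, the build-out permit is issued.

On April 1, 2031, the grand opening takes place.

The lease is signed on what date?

The grand opening takes place: Apr 1, 2031.
The soft opening is held: Apr 1, 2031 − 7 days = Mar 25, 2031.
The liquor license arrives: Mar 25, 2031 − 5 days = Mar 20, 2031.
The health inspection is passed: Mar 20, 2031 − 32 days = Feb 16, 2031.
Construction is finished: Feb 16, 2031 − 90 days = Nov 18, 2030.
The build-out permit is issued: Nov 18, 2030 − 19 days = Oct 30, 2030.
The lease is signed: Oct 30, 2030 − 10 days = Oct 20, 2030.

October 20, 2030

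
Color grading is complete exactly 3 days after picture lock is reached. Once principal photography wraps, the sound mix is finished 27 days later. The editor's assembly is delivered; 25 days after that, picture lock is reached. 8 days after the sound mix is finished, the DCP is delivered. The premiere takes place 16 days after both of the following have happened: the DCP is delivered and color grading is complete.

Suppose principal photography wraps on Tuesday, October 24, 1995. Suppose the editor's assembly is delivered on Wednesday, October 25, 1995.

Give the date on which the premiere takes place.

Principal photography wraps: Oct 24, 1995.
The sound mix is finished: Oct 24, 1995 + 27 days = Nov 20, 1995.
The DCP is delivered: Nov 20, 1995 + 8 days = Nov 28, 1995.
The editor's assembly is delivered: Oct 25, 1995.
Picture lock is reached: Oct 25, 1995 + 25 days = Nov 19, 1995.
Color grading is complete: Nov 19, 1995 + 3 days = Nov 22, 1995.
Both prerequisites met — the DCP is delivered (Nov 28, 1995), color grading is complete (Nov 22, 1995); the later is Nov 28, 1995.
The premiere takes place: Nov 28, 1995 + 16 days = Dec 14, 1995.

Thursday, December 14, 1995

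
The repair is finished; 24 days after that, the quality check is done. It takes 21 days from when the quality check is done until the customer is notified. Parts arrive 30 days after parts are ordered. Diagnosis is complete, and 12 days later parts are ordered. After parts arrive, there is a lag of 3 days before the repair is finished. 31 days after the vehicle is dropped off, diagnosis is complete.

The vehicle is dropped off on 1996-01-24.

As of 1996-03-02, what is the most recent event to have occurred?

Diagnosis is complete

The vehicle is dropped off: Jan 24, 1996.
Diagnosis is complete: Jan 24, 1996 + 31 days = Feb 24, 1996.
Parts are ordered: Feb 24, 1996 + 12 days = Mar 7, 1996.
Parts arrive: Mar 7, 1996 + 30 days = Apr 6, 1996.
The repair is finished: Apr 6, 1996 + 3 days = Apr 9, 1996.
The quality check is done: Apr 9, 1996 + 24 days = May 3, 1996.
The customer is notified: May 3, 1996 + 21 days = May 24, 1996.
Mar 2, 1996 falls between when diagnosis is complete (Feb 24, 1996) and when parts are ordered (Mar 7, 1996).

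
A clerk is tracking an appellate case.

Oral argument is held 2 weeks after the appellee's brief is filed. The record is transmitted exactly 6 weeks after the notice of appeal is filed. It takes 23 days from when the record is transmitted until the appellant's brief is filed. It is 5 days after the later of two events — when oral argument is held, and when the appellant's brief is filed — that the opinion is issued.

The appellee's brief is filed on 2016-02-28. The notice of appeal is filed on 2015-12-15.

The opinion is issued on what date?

2016-03-18

The appellee's brief is filed: Feb 28, 2016.
Oral argument is held: Feb 28, 2016 + 2 weeks = Mar 13, 2016.
The notice of appeal is filed: Dec 15, 2015.
The record is transmitted: Dec 15, 2015 + 6 weeks = Jan 26, 2016.
The appellant's brief is filed: Jan 26, 2016 + 23 days = Feb 18, 2016.
Both prerequisites met — oral argument is held (Mar 13, 2016), the appellant's brief is filed (Feb 18, 2016); the later is Mar 13, 2016.
The opinion is issued: Mar 13, 2016 + 5 days = Mar 18, 2016.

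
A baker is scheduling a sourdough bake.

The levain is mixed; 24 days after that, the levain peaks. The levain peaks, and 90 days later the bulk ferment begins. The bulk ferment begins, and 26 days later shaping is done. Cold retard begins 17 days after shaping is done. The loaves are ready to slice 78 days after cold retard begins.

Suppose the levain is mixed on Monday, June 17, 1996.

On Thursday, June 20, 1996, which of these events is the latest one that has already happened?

The levain is mixed

The levain is mixed: Jun 17, 1996.
The levain peaks: Jun 17, 1996 + 24 days = Jul 11, 1996.
The bulk ferment begins: Jul 11, 1996 + 90 days = Oct 9, 1996.
Shaping is done: Oct 9, 1996 + 26 days = Nov 4, 1996.
Cold retard begins: Nov 4, 1996 + 17 days = Nov 21, 1996.
The loaves are ready to slice: Nov 21, 1996 + 78 days = Feb 7, 1997.
Jun 20, 1996 falls between when the levain is mixed (Jun 17, 1996) and when the levain peaks (Jul 11, 1996).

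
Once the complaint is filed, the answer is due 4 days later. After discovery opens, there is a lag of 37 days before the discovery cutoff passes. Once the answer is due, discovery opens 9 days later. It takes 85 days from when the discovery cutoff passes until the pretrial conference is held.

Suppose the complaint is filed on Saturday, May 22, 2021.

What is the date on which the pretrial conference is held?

Monday, October 4, 2021

The complaint is filed: May 22, 2021.
The answer is due: May 22, 2021 + 4 days = May 26, 2021.
Discovery opens: May 26, 2021 + 9 days = Jun 4, 2021.
The discovery cutoff passes: Jun 4, 2021 + 37 days = Jul 11, 2021.
The pretrial conference is held: Jul 11, 2021 + 85 days = Oct 4, 2021.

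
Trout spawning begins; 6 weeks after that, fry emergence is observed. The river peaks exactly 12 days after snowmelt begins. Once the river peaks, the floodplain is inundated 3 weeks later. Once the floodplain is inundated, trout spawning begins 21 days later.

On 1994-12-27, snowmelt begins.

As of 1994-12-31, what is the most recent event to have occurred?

Snowmelt begins: Dec 27, 1994.
The river peaks: Dec 27, 1994 + 12 days = Jan 8, 1995.
The floodplain is inundated: Jan 8, 1995 + 3 weeks = Jan 29, 1995.
Trout spawning begins: Jan 29, 1995 + 21 days = Feb 19, 1995.
Fry emergence is observed: Feb 19, 1995 + 6 weeks = Apr 2, 1995.
Dec 31, 1994 falls between when snowmelt begins (Dec 27, 1994) and when the river peaks (Jan 8, 1995).

Snowmelt begins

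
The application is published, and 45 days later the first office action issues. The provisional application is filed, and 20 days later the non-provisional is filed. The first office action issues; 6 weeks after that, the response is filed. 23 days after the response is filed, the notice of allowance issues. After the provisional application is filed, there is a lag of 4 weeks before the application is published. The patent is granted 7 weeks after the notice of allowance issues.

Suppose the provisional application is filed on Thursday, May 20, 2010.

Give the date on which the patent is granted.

Tuesday, November 23, 2010

The provisional application is filed: May 20, 2010.
The application is published: May 20, 2010 + 4 weeks = Jun 17, 2010.
The first office action issues: Jun 17, 2010 + 45 days = Aug 1, 2010.
The response is filed: Aug 1, 2010 + 6 weeks = Sep 12, 2010.
The notice of allowance issues: Sep 12, 2010 + 23 days = Oct 5, 2010.
The patent is granted: Oct 5, 2010 + 7 weeks = Nov 23, 2010.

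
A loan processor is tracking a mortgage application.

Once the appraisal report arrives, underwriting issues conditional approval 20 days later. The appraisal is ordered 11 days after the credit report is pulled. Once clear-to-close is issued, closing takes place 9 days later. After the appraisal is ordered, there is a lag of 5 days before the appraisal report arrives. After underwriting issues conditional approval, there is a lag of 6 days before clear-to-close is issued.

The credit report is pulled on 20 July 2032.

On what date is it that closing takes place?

The credit report is pulled: Jul 20, 2032.
The appraisal is ordered: Jul 20, 2032 + 11 days = Jul 31, 2032.
The appraisal report arrives: Jul 31, 2032 + 5 days = Aug 5, 2032.
Underwriting issues conditional approval: Aug 5, 2032 + 20 days = Aug 25, 2032.
Clear-to-close is issued: Aug 25, 2032 + 6 days = Aug 31, 2032.
Closing takes place: Aug 31, 2032 + 9 days = Sep 9, 2032.

9 September 2032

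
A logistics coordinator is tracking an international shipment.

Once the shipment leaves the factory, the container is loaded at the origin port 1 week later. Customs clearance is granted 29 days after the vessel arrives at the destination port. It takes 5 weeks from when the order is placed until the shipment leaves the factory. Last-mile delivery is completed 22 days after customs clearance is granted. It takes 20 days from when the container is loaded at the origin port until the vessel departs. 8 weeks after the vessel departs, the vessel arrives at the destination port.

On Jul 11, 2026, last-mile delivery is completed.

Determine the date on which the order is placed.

Jan 23, 2026

Last-mile delivery is completed: Jul 11, 2026.
Customs clearance is granted: Jul 11, 2026 − 22 days = Jun 19, 2026.
The vessel arrives at the destination port: Jun 19, 2026 − 29 days = May 21, 2026.
The vessel departs: May 21, 2026 − 8 weeks = Mar 26, 2026.
The container is loaded at the origin port: Mar 26, 2026 − 20 days = Mar 6, 2026.
The shipment leaves the factory: Mar 6, 2026 − 1 week = Feb 27, 2026.
The order is placed: Feb 27, 2026 − 5 weeks = Jan 23, 2026.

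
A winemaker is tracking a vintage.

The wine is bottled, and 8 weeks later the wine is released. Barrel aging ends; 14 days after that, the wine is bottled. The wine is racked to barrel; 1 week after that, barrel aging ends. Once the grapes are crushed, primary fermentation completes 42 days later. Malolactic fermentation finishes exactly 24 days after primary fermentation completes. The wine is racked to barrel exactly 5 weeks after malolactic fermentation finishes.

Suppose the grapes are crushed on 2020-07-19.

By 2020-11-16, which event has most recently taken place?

The grapes are crushed: Jul 19, 2020.
Primary fermentation completes: Jul 19, 2020 + 42 days = Aug 30, 2020.
Malolactic fermentation finishes: Aug 30, 2020 + 24 days = Sep 23, 2020.
The wine is racked to barrel: Sep 23, 2020 + 5 weeks = Oct 28, 2020.
Barrel aging ends: Oct 28, 2020 + 1 week = Nov 4, 2020.
The wine is bottled: Nov 4, 2020 + 14 days = Nov 18, 2020.
The wine is released: Nov 18, 2020 + 8 weeks = Jan 13, 2021.
Nov 16, 2020 falls between when barrel aging ends (Nov 4, 2020) and when the wine is bottled (Nov 18, 2020).

Barrel aging ends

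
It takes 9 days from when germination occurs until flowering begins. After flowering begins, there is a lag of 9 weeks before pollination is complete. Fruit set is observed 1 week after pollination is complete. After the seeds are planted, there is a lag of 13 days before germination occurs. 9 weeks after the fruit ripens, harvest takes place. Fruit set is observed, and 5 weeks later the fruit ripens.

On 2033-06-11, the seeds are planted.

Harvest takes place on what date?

The seeds are planted: Jun 11, 2033.
Germination occurs: Jun 11, 2033 + 13 days = Jun 24, 2033.
Flowering begins: Jun 24, 2033 + 9 days = Jul 3, 2033.
Pollination is complete: Jul 3, 2033 + 9 weeks = Sep 4, 2033.
Fruit set is observed: Sep 4, 2033 + 1 week = Sep 11, 2033.
The fruit ripens: Sep 11, 2033 + 5 weeks = Oct 16, 2033.
Harvest takes place: Oct 16, 2033 + 9 weeks = Dec 18, 2033.

2033-12-18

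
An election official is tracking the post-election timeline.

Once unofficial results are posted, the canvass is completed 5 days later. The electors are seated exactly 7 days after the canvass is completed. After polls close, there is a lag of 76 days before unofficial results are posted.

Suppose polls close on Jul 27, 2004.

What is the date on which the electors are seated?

Polls close: Jul 27, 2004.
Unofficial results are posted: Jul 27, 2004 + 76 days = Oct 11, 2004.
The canvass is completed: Oct 11, 2004 + 5 days = Oct 16, 2004.
The electors are seated: Oct 16, 2004 + 7 days = Oct 23, 2004.

Oct 23, 2004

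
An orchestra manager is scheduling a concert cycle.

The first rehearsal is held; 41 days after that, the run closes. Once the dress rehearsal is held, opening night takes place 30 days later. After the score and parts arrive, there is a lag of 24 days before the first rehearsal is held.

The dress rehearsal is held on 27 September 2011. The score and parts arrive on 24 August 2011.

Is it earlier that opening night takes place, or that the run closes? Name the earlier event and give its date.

Opening night takes place — 27 October 2011

The dress rehearsal is held: Sep 27, 2011.
Opening night takes place: Sep 27, 2011 + 30 days = Oct 27, 2011.
The score and parts arrive: Aug 24, 2011.
The first rehearsal is held: Aug 24, 2011 + 24 days = Sep 17, 2011.
The run closes: Sep 17, 2011 + 41 days = Oct 28, 2011.
Comparing: opening night takes place on Oct 27, 2011 vs the run closes on Oct 28, 2011. Earlier: opening night takes place.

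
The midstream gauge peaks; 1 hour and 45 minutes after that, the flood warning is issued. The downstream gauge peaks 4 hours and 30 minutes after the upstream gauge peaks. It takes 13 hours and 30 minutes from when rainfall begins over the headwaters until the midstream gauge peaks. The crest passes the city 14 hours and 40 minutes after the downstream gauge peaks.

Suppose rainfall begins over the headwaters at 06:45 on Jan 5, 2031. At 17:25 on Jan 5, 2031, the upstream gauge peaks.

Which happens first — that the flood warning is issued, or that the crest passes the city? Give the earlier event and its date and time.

Rainfall begins over the headwaters: 06:45 Jan 5, 2031.
The midstream gauge peaks: 06:45 Jan 5, 2031 + 13h30m = 20:15 Jan 5, 2031.
The flood warning is issued: 20:15 Jan 5, 2031 + 1h45m = 22:00 Jan 5, 2031.
The upstream gauge peaks: 17:25 Jan 5, 2031.
The downstream gauge peaks: 17:25 Jan 5, 2031 + 4h30m = 21:55 Jan 5, 2031.
The crest passes the city: 21:55 Jan 5, 2031 + 14h40m = 12:35 Jan 6, 2031.
Comparing: the flood warning is issued at 22:00 Jan 5, 2031 vs the crest passes the city at 12:35 Jan 6, 2031. Earlier: the flood warning is issued.

The flood warning is issued — 22:00 on Jan 5, 2031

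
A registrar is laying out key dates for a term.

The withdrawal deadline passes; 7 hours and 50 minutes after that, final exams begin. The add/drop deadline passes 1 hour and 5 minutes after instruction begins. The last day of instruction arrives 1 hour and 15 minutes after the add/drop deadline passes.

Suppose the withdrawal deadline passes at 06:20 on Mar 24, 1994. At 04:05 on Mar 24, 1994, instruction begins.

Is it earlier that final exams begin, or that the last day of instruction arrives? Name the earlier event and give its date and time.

The withdrawal deadline passes: 06:20 Mar 24, 1994.
Final exams begin: 06:20 Mar 24, 1994 + 7h50m = 14:10 Mar 24, 1994.
Instruction begins: 04:05 Mar 24, 1994.
The add/drop deadline passes: 04:05 Mar 24, 1994 + 1h05m = 05:10 Mar 24, 1994.
The last day of instruction arrives: 05:10 Mar 24, 1994 + 1h15m = 06:25 Mar 24, 1994.
Comparing: final exams begin at 14:10 Mar 24, 1994 vs the last day of instruction arrives at 06:25 Mar 24, 1994. Earlier: the last day of instruction arrives.

The last day of instruction arrives — 06:25 on Mar 24, 1994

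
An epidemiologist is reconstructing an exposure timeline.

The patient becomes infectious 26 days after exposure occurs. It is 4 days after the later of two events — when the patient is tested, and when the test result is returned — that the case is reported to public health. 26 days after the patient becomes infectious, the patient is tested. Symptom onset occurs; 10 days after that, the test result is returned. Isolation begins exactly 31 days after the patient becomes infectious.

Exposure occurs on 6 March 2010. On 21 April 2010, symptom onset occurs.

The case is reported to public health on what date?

Exposure occurs: Mar 6, 2010.
The patient becomes infectious: Mar 6, 2010 + 26 days = Apr 1, 2010.
The patient is tested: Apr 1, 2010 + 26 days = Apr 27, 2010.
Symptom onset occurs: Apr 21, 2010.
The test result is returned: Apr 21, 2010 + 10 days = May 1, 2010.
Both prerequisites met — the patient is tested (Apr 27, 2010), the test result is returned (May 1, 2010); the later is May 1, 2010.
The case is reported to public health: May 1, 2010 + 4 days = May 5, 2010.

5 May 2010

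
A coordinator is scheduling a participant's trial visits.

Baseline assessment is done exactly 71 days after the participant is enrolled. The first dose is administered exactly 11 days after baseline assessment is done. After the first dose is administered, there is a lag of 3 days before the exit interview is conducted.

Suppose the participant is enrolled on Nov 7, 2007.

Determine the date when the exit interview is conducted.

The participant is enrolled: Nov 7, 2007.
Baseline assessment is done: Nov 7, 2007 + 71 days = Jan 17, 2008.
The first dose is administered: Jan 17, 2008 + 11 days = Jan 28, 2008.
The exit interview is conducted: Jan 28, 2008 + 3 days = Jan 31, 2008.

Jan 31, 2008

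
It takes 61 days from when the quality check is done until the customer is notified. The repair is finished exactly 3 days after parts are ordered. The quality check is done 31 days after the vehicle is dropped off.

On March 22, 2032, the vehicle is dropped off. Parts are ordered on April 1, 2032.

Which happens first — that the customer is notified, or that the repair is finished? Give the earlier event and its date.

The vehicle is dropped off: Mar 22, 2032.
The quality check is done: Mar 22, 2032 + 31 days = Apr 22, 2032.
The customer is notified: Apr 22, 2032 + 61 days = Jun 22, 2032.
Parts are ordered: Apr 1, 2032.
The repair is finished: Apr 1, 2032 + 3 days = Apr 4, 2032.
Comparing: the customer is notified on Jun 22, 2032 vs the repair is finished on Apr 4, 2032. Earlier: the repair is finished.

The repair is finished — April 4, 2032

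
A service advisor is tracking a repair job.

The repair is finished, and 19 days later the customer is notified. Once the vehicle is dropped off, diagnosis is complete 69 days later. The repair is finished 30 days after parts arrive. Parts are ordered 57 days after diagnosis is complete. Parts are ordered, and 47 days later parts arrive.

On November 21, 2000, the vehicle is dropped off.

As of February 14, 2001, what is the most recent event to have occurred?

Diagnosis is complete

The vehicle is dropped off: Nov 21, 2000.
Diagnosis is complete: Nov 21, 2000 + 69 days = Jan 29, 2001.
Parts are ordered: Jan 29, 2001 + 57 days = Mar 27, 2001.
Parts arrive: Mar 27, 2001 + 47 days = May 13, 2001.
The repair is finished: May 13, 2001 + 30 days = Jun 12, 2001.
The customer is notified: Jun 12, 2001 + 19 days = Jul 1, 2001.
Feb 14, 2001 falls between when diagnosis is complete (Jan 29, 2001) and when parts are ordered (Mar 27, 2001).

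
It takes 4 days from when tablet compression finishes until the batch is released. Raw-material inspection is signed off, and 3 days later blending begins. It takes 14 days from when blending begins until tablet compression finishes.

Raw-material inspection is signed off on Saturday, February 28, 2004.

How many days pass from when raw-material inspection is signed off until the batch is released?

21 days

Causal path: raw-material inspection is signed off → blending begins → tablet compression finishes → the batch is released.
Total delay along the path: 3 + 14 + 4 = 21 days.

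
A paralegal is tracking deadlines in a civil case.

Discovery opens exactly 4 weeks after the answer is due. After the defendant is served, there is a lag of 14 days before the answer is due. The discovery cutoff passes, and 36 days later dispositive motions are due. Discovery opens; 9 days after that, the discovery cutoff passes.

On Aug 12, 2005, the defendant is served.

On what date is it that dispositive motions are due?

The defendant is served: Aug 12, 2005.
The answer is due: Aug 12, 2005 + 14 days = Aug 26, 2005.
Discovery opens: Aug 26, 2005 + 4 weeks = Sep 23, 2005.
The discovery cutoff passes: Sep 23, 2005 + 9 days = Oct 2, 2005.
Dispositive motions are due: Oct 2, 2005 + 36 days = Nov 7, 2005.

Nov 7, 2005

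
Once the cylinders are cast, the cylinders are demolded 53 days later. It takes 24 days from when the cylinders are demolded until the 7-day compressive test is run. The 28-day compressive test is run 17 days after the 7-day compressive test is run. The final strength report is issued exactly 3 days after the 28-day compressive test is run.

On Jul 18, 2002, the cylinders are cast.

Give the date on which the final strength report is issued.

Oct 23, 2002

The cylinders are cast: Jul 18, 2002.
The cylinders are demolded: Jul 18, 2002 + 53 days = Sep 9, 2002.
The 7-day compressive test is run: Sep 9, 2002 + 24 days = Oct 3, 2002.
The 28-day compressive test is run: Oct 3, 2002 + 17 days = Oct 20, 2002.
The final strength report is issued: Oct 20, 2002 + 3 days = Oct 23, 2002.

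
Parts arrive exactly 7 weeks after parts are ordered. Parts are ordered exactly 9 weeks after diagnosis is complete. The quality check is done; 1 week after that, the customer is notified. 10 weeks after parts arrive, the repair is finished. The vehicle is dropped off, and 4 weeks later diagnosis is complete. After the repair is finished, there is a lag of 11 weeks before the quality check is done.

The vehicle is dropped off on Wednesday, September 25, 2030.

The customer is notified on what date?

The vehicle is dropped off: Sep 25, 2030.
Diagnosis is complete: Sep 25, 2030 + 4 weeks = Oct 23, 2030.
Parts are ordered: Oct 23, 2030 + 9 weeks = Dec 25, 2030.
Parts arrive: Dec 25, 2030 + 7 weeks = Feb 12, 2031.
The repair is finished: Feb 12, 2031 + 10 weeks = Apr 23, 2031.
The quality check is done: Apr 23, 2031 + 11 weeks = Jul 9, 2031.
The customer is notified: Jul 9, 2031 + 1 week = Jul 16, 2031.

Wednesday, July 16, 2031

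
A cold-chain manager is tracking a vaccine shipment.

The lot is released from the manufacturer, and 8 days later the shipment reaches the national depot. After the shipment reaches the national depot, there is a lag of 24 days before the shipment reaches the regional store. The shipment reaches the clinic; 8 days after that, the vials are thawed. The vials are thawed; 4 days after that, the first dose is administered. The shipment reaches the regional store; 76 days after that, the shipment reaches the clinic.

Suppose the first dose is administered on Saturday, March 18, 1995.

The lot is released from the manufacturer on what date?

The first dose is administered: Mar 18, 1995.
The vials are thawed: Mar 18, 1995 − 4 days = Mar 14, 1995.
The shipment reaches the clinic: Mar 14, 1995 − 8 days = Mar 6, 1995.
The shipment reaches the regional store: Mar 6, 1995 − 76 days = Dec 20, 1994.
The shipment reaches the national depot: Dec 20, 1994 − 24 days = Nov 26, 1994.
The lot is released from the manufacturer: Nov 26, 1994 − 8 days = Nov 18, 1994.

Friday, November 18, 1994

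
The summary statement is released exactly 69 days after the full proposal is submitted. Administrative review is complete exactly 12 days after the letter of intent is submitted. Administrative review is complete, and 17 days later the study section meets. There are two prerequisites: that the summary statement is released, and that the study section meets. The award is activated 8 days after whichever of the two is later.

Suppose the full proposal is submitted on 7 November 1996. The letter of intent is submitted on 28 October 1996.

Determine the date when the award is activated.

23 January 1997

The full proposal is submitted: Nov 7, 1996.
The summary statement is released: Nov 7, 1996 + 69 days = Jan 15, 1997.
The letter of intent is submitted: Oct 28, 1996.
Administrative review is complete: Oct 28, 1996 + 12 days = Nov 9, 1996.
The study section meets: Nov 9, 1996 + 17 days = Nov 26, 1996.
Both prerequisites met — the summary statement is released (Jan 15, 1997), the study section meets (Nov 26, 1996); the later is Jan 15, 1997.
The award is activated: Jan 15, 1997 + 8 days = Jan 23, 1997.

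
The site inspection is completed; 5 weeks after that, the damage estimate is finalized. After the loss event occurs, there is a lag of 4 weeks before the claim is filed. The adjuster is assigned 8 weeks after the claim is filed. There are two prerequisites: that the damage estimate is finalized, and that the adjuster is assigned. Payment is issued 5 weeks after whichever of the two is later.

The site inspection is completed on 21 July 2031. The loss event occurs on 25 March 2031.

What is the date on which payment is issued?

29 September 2031

The site inspection is completed: Jul 21, 2031.
The damage estimate is finalized: Jul 21, 2031 + 5 weeks = Aug 25, 2031.
The loss event occurs: Mar 25, 2031.
The claim is filed: Mar 25, 2031 + 4 weeks = Apr 22, 2031.
The adjuster is assigned: Apr 22, 2031 + 8 weeks = Jun 17, 2031.
Both prerequisites met — the damage estimate is finalized (Aug 25, 2031), the adjuster is assigned (Jun 17, 2031); the later is Aug 25, 2031.
Payment is issued: Aug 25, 2031 + 5 weeks = Sep 29, 2031.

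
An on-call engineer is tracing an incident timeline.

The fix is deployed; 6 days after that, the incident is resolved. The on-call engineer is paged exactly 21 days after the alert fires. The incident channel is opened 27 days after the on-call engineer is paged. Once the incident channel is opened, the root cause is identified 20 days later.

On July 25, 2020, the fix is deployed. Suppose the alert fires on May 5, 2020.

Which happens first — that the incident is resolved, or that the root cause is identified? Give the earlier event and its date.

The root cause is identified — July 12, 2020

The fix is deployed: Jul 25, 2020.
The incident is resolved: Jul 25, 2020 + 6 days = Jul 31, 2020.
The alert fires: May 5, 2020.
The on-call engineer is paged: May 5, 2020 + 21 days = May 26, 2020.
The incident channel is opened: May 26, 2020 + 27 days = Jun 22, 2020.
The root cause is identified: Jun 22, 2020 + 20 days = Jul 12, 2020.
Comparing: the incident is resolved on Jul 31, 2020 vs the root cause is identified on Jul 12, 2020. Earlier: the root cause is identified.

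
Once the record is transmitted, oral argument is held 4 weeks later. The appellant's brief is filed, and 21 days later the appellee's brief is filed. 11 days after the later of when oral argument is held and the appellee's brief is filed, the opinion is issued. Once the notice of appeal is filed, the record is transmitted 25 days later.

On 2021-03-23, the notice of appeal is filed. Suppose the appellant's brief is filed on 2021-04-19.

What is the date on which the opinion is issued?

2021-05-26

The notice of appeal is filed: Mar 23, 2021.
The record is transmitted: Mar 23, 2021 + 25 days = Apr 17, 2021.
Oral argument is held: Apr 17, 2021 + 4 weeks = May 15, 2021.
The appellant's brief is filed: Apr 19, 2021.
The appellee's brief is filed: Apr 19, 2021 + 21 days = May 10, 2021.
Both prerequisites met — oral argument is held (May 15, 2021), the appellee's brief is filed (May 10, 2021); the later is May 15, 2021.
The opinion is issued: May 15, 2021 + 11 days = May 26, 2021.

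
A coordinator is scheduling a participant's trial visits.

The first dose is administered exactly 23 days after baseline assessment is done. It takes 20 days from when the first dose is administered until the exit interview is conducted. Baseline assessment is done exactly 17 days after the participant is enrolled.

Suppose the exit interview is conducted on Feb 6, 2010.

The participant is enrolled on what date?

The exit interview is conducted: Feb 6, 2010.
The first dose is administered: Feb 6, 2010 − 20 days = Jan 17, 2010.
Baseline assessment is done: Jan 17, 2010 − 23 days = Dec 25, 2009.
The participant is enrolled: Dec 25, 2009 − 17 days = Dec 8, 2009.

Dec 8, 2009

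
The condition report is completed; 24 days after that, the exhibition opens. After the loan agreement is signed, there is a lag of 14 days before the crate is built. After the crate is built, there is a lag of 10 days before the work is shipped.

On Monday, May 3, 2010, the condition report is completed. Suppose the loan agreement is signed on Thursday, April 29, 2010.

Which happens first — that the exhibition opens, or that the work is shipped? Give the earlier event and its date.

The work is shipped — Sunday, May 23, 2010

The condition report is completed: May 3, 2010.
The exhibition opens: May 3, 2010 + 24 days = May 27, 2010.
The loan agreement is signed: Apr 29, 2010.
The crate is built: Apr 29, 2010 + 14 days = May 13, 2010.
The work is shipped: May 13, 2010 + 10 days = May 23, 2010.
Comparing: the exhibition opens on May 27, 2010 vs the work is shipped on May 23, 2010. Earlier: the work is shipped.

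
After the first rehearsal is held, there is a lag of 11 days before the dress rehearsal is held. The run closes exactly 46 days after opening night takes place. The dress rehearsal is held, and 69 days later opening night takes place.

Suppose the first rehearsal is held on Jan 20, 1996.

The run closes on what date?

The first rehearsal is held: Jan 20, 1996.
The dress rehearsal is held: Jan 20, 1996 + 11 days = Jan 31, 1996.
Opening night takes place: Jan 31, 1996 + 69 days = Apr 9, 1996.
The run closes: Apr 9, 1996 + 46 days = May 25, 1996.

May 25, 1996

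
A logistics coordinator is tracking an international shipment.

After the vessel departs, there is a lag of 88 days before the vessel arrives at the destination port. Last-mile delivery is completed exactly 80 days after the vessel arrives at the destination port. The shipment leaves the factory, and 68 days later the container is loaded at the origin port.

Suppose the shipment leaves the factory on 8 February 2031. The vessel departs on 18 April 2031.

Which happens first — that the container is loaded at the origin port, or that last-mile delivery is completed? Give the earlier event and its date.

The container is loaded at the origin port — 17 April 2031

The shipment leaves the factory: Feb 8, 2031.
The container is loaded at the origin port: Feb 8, 2031 + 68 days = Apr 17, 2031.
The vessel departs: Apr 18, 2031.
The vessel arrives at the destination port: Apr 18, 2031 + 88 days = Jul 15, 2031.
Last-mile delivery is completed: Jul 15, 2031 + 80 days = Oct 3, 2031.
Comparing: the container is loaded at the origin port on Apr 17, 2031 vs last-mile delivery is completed on Oct 3, 2031. Earlier: the container is loaded at the origin port.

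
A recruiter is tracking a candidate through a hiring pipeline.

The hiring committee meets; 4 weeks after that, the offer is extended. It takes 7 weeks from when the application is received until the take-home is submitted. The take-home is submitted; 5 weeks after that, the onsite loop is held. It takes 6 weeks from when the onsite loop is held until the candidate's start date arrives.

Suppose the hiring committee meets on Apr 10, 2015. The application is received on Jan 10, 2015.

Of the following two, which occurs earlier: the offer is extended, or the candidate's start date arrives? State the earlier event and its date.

The offer is extended — May 8, 2015

The hiring committee meets: Apr 10, 2015.
The offer is extended: Apr 10, 2015 + 4 weeks = May 8, 2015.
The application is received: Jan 10, 2015.
The take-home is submitted: Jan 10, 2015 + 7 weeks = Feb 28, 2015.
The onsite loop is held: Feb 28, 2015 + 5 weeks = Apr 4, 2015.
The candidate's start date arrives: Apr 4, 2015 + 6 weeks = May 16, 2015.
Comparing: the offer is extended on May 8, 2015 vs the candidate's start date arrives on May 16, 2015. Earlier: the offer is extended.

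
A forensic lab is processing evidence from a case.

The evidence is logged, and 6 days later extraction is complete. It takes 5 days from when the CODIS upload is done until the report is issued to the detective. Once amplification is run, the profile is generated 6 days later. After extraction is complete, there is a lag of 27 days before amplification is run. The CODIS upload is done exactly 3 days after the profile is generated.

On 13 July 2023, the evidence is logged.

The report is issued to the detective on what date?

29 August 2023

The evidence is logged: Jul 13, 2023.
Extraction is complete: Jul 13, 2023 + 6 days = Jul 19, 2023.
Amplification is run: Jul 19, 2023 + 27 days = Aug 15, 2023.
The profile is generated: Aug 15, 2023 + 6 days = Aug 21, 2023.
The CODIS upload is done: Aug 21, 2023 + 3 days = Aug 24, 2023.
The report is issued to the detective: Aug 24, 2023 + 5 days = Aug 29, 2023.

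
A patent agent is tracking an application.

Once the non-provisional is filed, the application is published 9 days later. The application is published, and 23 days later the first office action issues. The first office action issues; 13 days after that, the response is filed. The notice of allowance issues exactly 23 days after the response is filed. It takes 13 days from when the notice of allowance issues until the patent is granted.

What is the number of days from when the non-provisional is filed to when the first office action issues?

Causal path: the non-provisional is filed → the application is published → the first office action issues.
Total delay along the path: 9 + 23 = 32 days.

32 days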